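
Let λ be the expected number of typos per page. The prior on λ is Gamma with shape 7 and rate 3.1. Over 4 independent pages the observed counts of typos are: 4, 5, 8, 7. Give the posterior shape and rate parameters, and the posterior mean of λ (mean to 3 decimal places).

Posterior: Gamma(shape=31, rate=7.1); mean ≈ 4.366

Total count ∑xᵢ = 24 over n = 4 pages.
Gamma is conjugate to the Poisson likelihood: posterior is Gamma(shape = 7+24 = 31, rate = 3.1+4 = 7.1).
Posterior mean = shape/rate = 31/7.1 = 4.366.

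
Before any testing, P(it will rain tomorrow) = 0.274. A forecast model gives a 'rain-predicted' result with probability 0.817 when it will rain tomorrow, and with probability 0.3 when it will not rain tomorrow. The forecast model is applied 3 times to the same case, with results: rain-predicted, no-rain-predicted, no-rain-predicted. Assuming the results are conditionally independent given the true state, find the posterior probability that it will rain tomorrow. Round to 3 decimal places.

Posterior P(H) ≈ 0.066

With H the event that it will rain tomorrow, the joint likelihood of the observed sequence is P(data|H) = 0.817·0.183·0.183 = 0.027361 and P(data|¬H) = 0.3·0.7·0.7 = 0.14700.
Bayes: P(H|data) = 0.274·0.027361 / (0.274·0.027361 + 0.726·0.14700) = 0.0074968/0.11422 = 0.0656.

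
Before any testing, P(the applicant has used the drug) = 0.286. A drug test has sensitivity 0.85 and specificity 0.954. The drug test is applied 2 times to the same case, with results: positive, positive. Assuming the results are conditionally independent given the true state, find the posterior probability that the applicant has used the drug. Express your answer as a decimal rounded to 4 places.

Posterior P(H) ≈ 0.9927

Let H be the event that the applicant has used the drug; start with P(H) = 0.286. P('positive'|H) = 0.85, P('positive'|¬H) = 0.046.
Update on result 1 ('positive'): P(H) ← 0.85·0.2860 / (0.85·0.2860 + 0.046·0.7140) = 0.24310/0.27594 = 0.8810.
Update on result 2 ('positive'): P(H) ← 0.85·0.8810 / (0.85·0.8810 + 0.046·0.1190) = 0.74883/0.75430 = 0.9927.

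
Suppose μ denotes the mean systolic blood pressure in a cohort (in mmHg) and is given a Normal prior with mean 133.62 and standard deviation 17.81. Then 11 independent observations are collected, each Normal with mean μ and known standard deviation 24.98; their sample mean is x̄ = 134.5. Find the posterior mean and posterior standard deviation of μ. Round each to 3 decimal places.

Posterior mean ≈ 134.366; posterior SD ≈ 6.937

Prior precision 1/τ₀² = 1/17.81² = 0.00315262; data precision n/σ² = 11/24.98² = 0.0176282.
Posterior precision = 0.00315262 + 0.0176282 = 0.0207808, giving posterior SD = 1/√0.0207808 = 6.937.
Posterior mean = (0.00315262·133.62 + 0.0176282·134.5) / 0.0207808 = 134.366.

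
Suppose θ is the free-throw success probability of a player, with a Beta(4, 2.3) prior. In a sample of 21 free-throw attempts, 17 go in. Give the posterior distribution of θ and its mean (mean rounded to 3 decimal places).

The binomial likelihood is conjugate to the Beta prior: with 17 successes and 4 failures, the posterior is Beta(4+17, 2.3+4) = Beta(21, 6.3).
Posterior mean = α/(α+β) = 21/27.3 = 0.769.

Posterior: Beta(21, 6.3); mean ≈ 0.769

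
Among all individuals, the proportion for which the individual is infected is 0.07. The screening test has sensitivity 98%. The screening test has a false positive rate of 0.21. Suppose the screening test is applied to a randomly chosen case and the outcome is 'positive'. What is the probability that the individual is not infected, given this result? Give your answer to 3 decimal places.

P(¬H | E) ≈ 0.740

Write H for 'the individual is infected'. Prior odds H:¬H = 0.07/0.93 = 0.075269. For the 'positive' outcome, the likelihood ratio is 0.98/0.21 = 4.6667.
Posterior odds = 0.075269 × 4.6667 = 0.35125, so P(H|E) = 0.35125/(1+0.35125) = 0.260. Then P(¬H|E) = 1 − 0.260 = 0.740.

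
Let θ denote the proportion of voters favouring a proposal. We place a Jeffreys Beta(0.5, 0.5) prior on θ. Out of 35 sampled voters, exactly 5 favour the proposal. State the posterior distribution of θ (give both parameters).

Observing 5 successes and 30 failures updates Beta(0.5, 0.5) by adding the success and failure counts to the two shape parameters: α = 0.5+5 = 5.5, β = 0.5+30 = 30.5.

Posterior: Beta(5.5, 30.5)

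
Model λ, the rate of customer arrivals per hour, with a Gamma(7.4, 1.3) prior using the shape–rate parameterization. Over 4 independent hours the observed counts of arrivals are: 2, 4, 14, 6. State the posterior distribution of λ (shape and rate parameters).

Total count ∑xᵢ = 26 over n = 4 hours.
Gamma is conjugate to the Poisson likelihood: posterior is Gamma(shape = 7.4+26 = 33.4, rate = 1.3+4 = 5.3).

Posterior: Gamma(shape=33.4, rate=5.3)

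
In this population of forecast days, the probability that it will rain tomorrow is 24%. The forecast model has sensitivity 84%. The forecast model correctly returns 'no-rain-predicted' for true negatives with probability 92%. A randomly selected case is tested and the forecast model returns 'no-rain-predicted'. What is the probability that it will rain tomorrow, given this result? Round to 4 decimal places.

Let H be the event that it will rain tomorrow. P(H) = 0.24, so P(¬H) = 0.76. With E the 'no-rain-predicted' result, P(E|H) = 0.16 and P(E|¬H) = 0.92.
P(E) = 0.16·0.24 + 0.92·0.76 = 0.038400 + 0.69920 = 0.73760.
By Bayes' theorem, P(H|E) = 0.038400 / 0.73760 = 0.0521.

P(H | E) ≈ 0.0521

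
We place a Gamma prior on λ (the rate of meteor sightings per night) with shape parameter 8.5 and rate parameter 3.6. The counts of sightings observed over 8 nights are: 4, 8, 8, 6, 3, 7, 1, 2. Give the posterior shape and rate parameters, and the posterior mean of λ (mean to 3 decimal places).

The Poisson likelihood adds the total count to the shape and the number of exposure periods to the rate. Here ∑xᵢ = 39 and n = 8, so shape 8.5→47.5 and rate 3.6→11.6.
E[λ | data] = 47.5/11.6 = 4.095.

Posterior: Gamma(shape=47.5, rate=11.6); mean ≈ 4.095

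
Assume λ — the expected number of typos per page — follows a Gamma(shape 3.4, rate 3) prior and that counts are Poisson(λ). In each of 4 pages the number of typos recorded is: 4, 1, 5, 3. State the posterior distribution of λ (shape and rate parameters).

The Poisson likelihood adds the total count to the shape and the number of exposure periods to the rate. Here ∑xᵢ = 13 and n = 4, so shape 3.4→16.4 and rate 3→7.

Posterior: Gamma(shape=16.4, rate=7)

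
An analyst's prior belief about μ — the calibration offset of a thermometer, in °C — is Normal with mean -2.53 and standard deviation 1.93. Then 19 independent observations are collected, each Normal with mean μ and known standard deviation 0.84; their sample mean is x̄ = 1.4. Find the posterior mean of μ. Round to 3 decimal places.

Prior precision 1/τ₀² = 1/1.93² = 0.268464; data precision n/σ² = 19/0.84² = 26.9274.
Posterior precision = 0.268464 + 26.9274 = 27.1959.
Posterior mean = (0.268464·-2.53 + 26.9274·1.4) / 27.1959 = 1.361.

Posterior mean ≈ 1.361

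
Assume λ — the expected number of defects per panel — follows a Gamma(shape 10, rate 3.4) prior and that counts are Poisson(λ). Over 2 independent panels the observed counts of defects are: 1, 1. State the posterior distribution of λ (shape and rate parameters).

Total count ∑xᵢ = 2 over n = 2 panels.
Gamma is conjugate to the Poisson likelihood: posterior is Gamma(shape = 10+2 = 12, rate = 3.4+2 = 5.4).

Posterior: Gamma(shape=12, rate=5.4)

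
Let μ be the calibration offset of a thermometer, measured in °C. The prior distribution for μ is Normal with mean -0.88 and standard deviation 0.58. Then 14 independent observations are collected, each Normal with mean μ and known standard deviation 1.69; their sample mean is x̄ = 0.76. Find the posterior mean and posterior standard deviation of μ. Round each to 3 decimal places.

Posterior mean ≈ 0.141; posterior SD ≈ 0.356

Prior precision 1/τ₀² = 1/0.58² = 2.97265; data precision n/σ² = 14/1.69² = 4.90179.
Posterior precision = 2.97265 + 4.90179 = 7.87444, giving posterior SD = 1/√7.87444 = 0.356.
Posterior mean = (2.97265·-0.88 + 4.90179·0.76) / 7.87444 = 0.141.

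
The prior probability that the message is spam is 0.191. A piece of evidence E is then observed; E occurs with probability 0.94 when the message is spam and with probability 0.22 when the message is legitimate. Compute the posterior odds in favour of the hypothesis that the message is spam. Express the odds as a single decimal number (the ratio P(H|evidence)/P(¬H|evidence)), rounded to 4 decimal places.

Prior odds = 0.191/(1−0.191) = 0.23609. In log-odds, ln(0.23609) = -1.4435.
Add log likelihood ratio: ln(4.2727) = 1.4523.
Posterior log-odds = 0.0087268, so posterior odds = exp(0.0087268) = 1.0088.

Posterior odds ≈ 1.0088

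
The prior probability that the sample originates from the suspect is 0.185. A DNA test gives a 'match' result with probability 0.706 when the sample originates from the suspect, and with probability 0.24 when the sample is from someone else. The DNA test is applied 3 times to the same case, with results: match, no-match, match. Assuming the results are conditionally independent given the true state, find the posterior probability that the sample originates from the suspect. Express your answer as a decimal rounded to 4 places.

Let H be the event that the sample originates from the suspect; start with P(H) = 0.185. P('match'|H) = 0.706, P('match'|¬H) = 0.24.
Update on result 1 ('match'): P(H) ← 0.706·0.1850 / (0.706·0.1850 + 0.24·0.8150) = 0.13061/0.32621 = 0.4004.
Update on result 2 ('no-match'): P(H) ← 0.294·0.4004 / (0.294·0.4004 + 0.76·0.5996) = 0.11771/0.57342 = 0.2053.
Update on result 3 ('match'): P(H) ← 0.706·0.2053 / (0.706·0.2053 + 0.24·0.7947) = 0.14493/0.33566 = 0.4318.

Posterior P(H) ≈ 0.4318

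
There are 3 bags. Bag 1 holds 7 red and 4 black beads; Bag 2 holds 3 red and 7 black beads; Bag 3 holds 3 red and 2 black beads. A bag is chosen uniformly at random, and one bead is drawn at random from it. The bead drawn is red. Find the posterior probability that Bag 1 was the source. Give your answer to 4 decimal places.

Posterior probability ≈ 0.4142

P(red|Bag 1) = 0.6364; P(red|Bag 2) = 0.3; P(red|Bag 3) = 0.6.
Prior × likelihood for each source: 0.333333·0.6364=0.2121, 0.333333·0.3=0.1000, 0.333333·0.6=0.2000. Summing gives P(red) = 0.51212.
P(Bag 1 | red) = 0.2121 / 0.51212 = 0.4142.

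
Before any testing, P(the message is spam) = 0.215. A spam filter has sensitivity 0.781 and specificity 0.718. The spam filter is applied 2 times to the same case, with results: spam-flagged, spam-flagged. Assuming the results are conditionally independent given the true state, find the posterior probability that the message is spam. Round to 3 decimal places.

With H the event that the message is spam, the joint likelihood of the observed sequence is P(data|H) = 0.781·0.781 = 0.60996 and P(data|¬H) = 0.282·0.282 = 0.079524.
Bayes: P(H|data) = 0.215·0.60996 / (0.215·0.60996 + 0.785·0.079524) = 0.13114/0.19357 = 0.6775.

Posterior P(H) ≈ 0.677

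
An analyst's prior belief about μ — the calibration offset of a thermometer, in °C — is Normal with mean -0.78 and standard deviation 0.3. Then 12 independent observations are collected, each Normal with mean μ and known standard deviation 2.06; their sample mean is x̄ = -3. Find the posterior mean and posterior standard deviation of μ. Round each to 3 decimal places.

Prior precision 1/τ₀² = 1/0.3² = 11.1111; data precision n/σ² = 12/2.06² = 2.82779.
Posterior precision = 11.1111 + 2.82779 = 13.9389, giving posterior SD = 1/√13.9389 = 0.268.
Posterior mean = (11.1111·-0.78 + 2.82779·-3) / 13.9389 = -1.230.

Posterior mean ≈ -1.230; posterior SD ≈ 0.268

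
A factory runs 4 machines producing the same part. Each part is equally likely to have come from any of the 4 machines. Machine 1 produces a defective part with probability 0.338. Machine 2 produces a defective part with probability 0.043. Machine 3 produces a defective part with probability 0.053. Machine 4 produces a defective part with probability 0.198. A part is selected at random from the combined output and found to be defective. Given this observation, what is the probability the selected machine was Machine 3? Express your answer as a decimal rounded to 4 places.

P(defective|M1) = 0.338; P(defective|M2) = 0.043; P(defective|M3) = 0.053; P(defective|M4) = 0.198.
Prior × likelihood for each source: 0.25·0.338=0.08450, 0.25·0.043=0.01075, 0.25·0.053=0.01325, 0.25·0.198=0.04950. Summing gives P(defective) = 0.15800.
P(Machine 3 | defective) = 0.01325 / 0.15800 = 0.0839.

Posterior probability ≈ 0.0839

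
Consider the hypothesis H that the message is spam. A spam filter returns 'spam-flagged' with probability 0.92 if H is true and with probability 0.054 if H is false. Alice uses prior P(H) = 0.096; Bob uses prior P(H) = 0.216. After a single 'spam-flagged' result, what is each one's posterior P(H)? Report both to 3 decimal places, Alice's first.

Alice: 0.644; Bob: 0.824

The likelihood ratio for a 'spam-flagged' result is 0.92/0.054 = 17.037.
Alice: prior odds 0.096/0.904 = 0.10619; posterior odds 1.8092; posterior probability 0.644.
Bob: prior odds 0.216/0.784 = 0.27551; posterior odds 4.6939; posterior probability 0.824.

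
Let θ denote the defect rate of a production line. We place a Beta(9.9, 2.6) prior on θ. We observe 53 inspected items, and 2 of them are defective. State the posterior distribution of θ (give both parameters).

The binomial likelihood is conjugate to the Beta prior: with 2 successes and 51 failures, the posterior is Beta(9.9+2, 2.6+51) = Beta(11.9, 53.6).

Posterior: Beta(11.9, 53.6)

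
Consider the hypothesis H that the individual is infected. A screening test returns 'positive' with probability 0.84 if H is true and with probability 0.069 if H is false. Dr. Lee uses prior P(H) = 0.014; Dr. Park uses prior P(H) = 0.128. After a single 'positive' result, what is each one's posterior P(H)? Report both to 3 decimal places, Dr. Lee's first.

The likelihood ratio for a 'positive' result is 0.84/0.069 = 12.174.
Dr. Lee: prior odds 0.014/0.986 = 0.014199; posterior odds 0.17285; posterior probability 0.147.
Dr. Park: prior odds 0.128/0.872 = 0.14679; posterior odds 1.7870; posterior probability 0.641.

Dr. Lee: 0.147; Dr. Park: 0.641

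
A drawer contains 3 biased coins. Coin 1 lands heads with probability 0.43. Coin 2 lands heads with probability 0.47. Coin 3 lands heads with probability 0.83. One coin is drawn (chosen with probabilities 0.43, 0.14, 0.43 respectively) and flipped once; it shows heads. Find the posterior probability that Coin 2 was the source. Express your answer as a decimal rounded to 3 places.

P(heads|C1) = 0.43; P(heads|C2) = 0.47; P(heads|C3) = 0.83.
Prior × likelihood for each source: 0.43·0.43=0.1849, 0.14·0.47=0.06580, 0.43·0.83=0.3569. Summing gives P(heads) = 0.60760.
P(Coin 2 | heads) = 0.06580 / 0.60760 = 0.108.

Posterior probability ≈ 0.108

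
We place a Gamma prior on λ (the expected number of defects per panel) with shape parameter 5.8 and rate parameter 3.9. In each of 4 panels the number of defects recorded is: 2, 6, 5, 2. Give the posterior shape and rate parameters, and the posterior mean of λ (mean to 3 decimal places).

Posterior: Gamma(shape=20.8, rate=7.9); mean ≈ 2.633

The Poisson likelihood adds the total count to the shape and the number of exposure periods to the rate. Here ∑xᵢ = 15 and n = 4, so shape 5.8→20.8 and rate 3.9→7.9.
E[λ | data] = 20.8/7.9 = 2.633.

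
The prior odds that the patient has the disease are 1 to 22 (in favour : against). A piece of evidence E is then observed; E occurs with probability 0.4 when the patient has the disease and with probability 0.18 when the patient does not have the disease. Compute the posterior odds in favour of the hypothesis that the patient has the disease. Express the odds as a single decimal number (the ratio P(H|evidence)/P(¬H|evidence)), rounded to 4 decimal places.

Posterior odds ≈ 0.1010

Prior odds = 1/22 = 0.045455. In log-odds, ln(0.045455) = -3.0910.
Add log likelihood ratio: ln(2.2222) = 0.79851.
Posterior log-odds = -2.2925, so posterior odds = exp(-2.2925) = 0.10101.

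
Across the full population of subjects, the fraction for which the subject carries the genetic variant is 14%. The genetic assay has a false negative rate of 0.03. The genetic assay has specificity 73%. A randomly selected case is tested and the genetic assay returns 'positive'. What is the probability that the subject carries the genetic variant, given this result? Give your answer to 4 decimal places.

Let H be the event that the subject carries the genetic variant. P(H) = 0.14, so P(¬H) = 0.86. With E the 'positive' result, P(E|H) = 0.97 and P(E|¬H) = 0.27.
P(E) = 0.97·0.14 + 0.27·0.86 = 0.13580 + 0.23220 = 0.36800.
By Bayes' theorem, P(H|E) = 0.13580 / 0.36800 = 0.3690.

P(H | E) ≈ 0.3690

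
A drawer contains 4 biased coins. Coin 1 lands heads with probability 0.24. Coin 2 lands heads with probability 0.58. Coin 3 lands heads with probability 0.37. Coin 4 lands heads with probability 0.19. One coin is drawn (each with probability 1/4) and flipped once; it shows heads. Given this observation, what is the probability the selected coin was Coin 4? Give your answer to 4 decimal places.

Tabulate prior·likelihood by source: [1] prior 0.25, lik 0.24, product 0.06000; [2] prior 0.25, lik 0.58, product 0.1450; [3] prior 0.25, lik 0.37, product 0.09250; [4] prior 0.25, lik 0.19, product 0.04750.
Normalizing constant = 0.34500; the posterior for Coin 4 is its product over the sum, 0.04750/0.34500 = 0.1377.

Posterior probability ≈ 0.1377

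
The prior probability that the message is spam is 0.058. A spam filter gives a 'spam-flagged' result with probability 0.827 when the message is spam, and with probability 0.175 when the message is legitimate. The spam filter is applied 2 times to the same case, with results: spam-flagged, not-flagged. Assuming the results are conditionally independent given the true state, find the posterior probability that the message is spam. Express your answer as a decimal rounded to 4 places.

Let H be the event that the message is spam; start with P(H) = 0.058. P('spam-flagged'|H) = 0.827, P('spam-flagged'|¬H) = 0.175.
Update on result 1 ('spam-flagged'): P(H) ← 0.827·0.0580 / (0.827·0.0580 + 0.175·0.9420) = 0.047966/0.21282 = 0.2254.
Update on result 2 ('not-flagged'): P(H) ← 0.173·0.2254 / (0.173·0.2254 + 0.825·0.7746) = 0.038992/0.67805 = 0.0575.

Posterior P(H) ≈ 0.0575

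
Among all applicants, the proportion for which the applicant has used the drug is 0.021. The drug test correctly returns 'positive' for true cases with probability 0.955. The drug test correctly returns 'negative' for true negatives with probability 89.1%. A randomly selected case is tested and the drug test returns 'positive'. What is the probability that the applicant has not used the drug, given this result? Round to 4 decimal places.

P(¬H | E) ≈ 0.8418

Let H be the event that the applicant has used the drug. P(H) = 0.021, so P(¬H) = 0.979. With E the 'positive' result, P(E|H) = 0.955 and P(E|¬H) = 0.109.
P(E) = 0.955·0.021 + 0.109·0.979 = 0.020055 + 0.10671 = 0.12677.
By Bayes' theorem, P(H|E) = 0.020055 / 0.12677 = 0.1582. Hence P(¬H|E) = 1 − 0.1582 = 0.8418.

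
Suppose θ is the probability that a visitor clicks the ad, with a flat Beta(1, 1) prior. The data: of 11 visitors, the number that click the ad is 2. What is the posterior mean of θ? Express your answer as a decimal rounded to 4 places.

Observing 2 successes and 9 failures updates Beta(1, 1) by adding the success and failure counts to the two shape parameters: α = 1+2 = 3, β = 1+9 = 10.
E[θ | data] = 3/(3+10) = 0.2308.

Posterior mean ≈ 0.2308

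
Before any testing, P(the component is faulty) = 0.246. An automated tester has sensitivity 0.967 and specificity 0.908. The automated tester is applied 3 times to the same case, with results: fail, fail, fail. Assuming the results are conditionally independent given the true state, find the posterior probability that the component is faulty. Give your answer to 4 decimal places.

Posterior P(H) ≈ 0.9974

Let H be the event that the component is faulty; start with P(H) = 0.246. P('fail'|H) = 0.967, P('fail'|¬H) = 0.092.
Update on result 1 ('fail'): P(H) ← 0.967·0.2460 / (0.967·0.2460 + 0.092·0.7540) = 0.23788/0.30725 = 0.7742.
Update on result 2 ('fail'): P(H) ← 0.967·0.7742 / (0.967·0.7742 + 0.092·0.2258) = 0.74868/0.76945 = 0.9730.
Update on result 3 ('fail'): P(H) ← 0.967·0.9730 / (0.967·0.9730 + 0.092·0.0270) = 0.94090/0.94338 = 0.9974.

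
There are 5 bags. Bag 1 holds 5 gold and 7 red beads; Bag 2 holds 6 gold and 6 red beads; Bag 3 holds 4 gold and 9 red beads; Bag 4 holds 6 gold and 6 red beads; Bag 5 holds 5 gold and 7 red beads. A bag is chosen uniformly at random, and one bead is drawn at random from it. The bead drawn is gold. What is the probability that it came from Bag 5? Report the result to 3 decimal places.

Posterior probability ≈ 0.195

P(gold|Bag 1) = 0.4167; P(gold|Bag 2) = 0.5; P(gold|Bag 3) = 0.3077; P(gold|Bag 4) = 0.5; P(gold|Bag 5) = 0.4167.
Prior × likelihood for each source: 0.2·0.4167=0.08333, 0.2·0.5=0.1000, 0.2·0.3077=0.06154, 0.2·0.5=0.1000, 0.2·0.4167=0.08333. Summing gives P(gold) = 0.42821.
P(Bag 5 | gold) = 0.08333 / 0.42821 = 0.195.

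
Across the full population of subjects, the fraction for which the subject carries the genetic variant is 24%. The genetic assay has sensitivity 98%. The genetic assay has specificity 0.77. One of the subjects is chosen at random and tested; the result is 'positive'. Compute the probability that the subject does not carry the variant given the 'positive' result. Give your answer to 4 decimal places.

P(¬H | E) ≈ 0.4263

Write H for 'the subject carries the genetic variant'. Prior odds H:¬H = 0.24/0.76 = 0.31579. For the 'positive' outcome, the likelihood ratio is 0.98/0.23 = 4.2609.
Posterior odds = 0.31579 × 4.2609 = 1.3455, so P(H|E) = 1.3455/(1+1.3455) = 0.5737. Then P(¬H|E) = 1 − 0.5737 = 0.4263.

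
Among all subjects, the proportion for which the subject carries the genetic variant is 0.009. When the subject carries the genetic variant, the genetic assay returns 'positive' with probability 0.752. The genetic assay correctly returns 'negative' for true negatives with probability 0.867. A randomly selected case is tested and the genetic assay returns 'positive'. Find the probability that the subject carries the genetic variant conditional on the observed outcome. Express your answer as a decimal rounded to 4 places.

P(H | E) ≈ 0.0488

Write H for 'the subject carries the genetic variant'. Prior odds H:¬H = 0.009/0.991 = 0.0090817. For the 'positive' outcome, the likelihood ratio is 0.752/0.133 = 5.6541.
Posterior odds = 0.0090817 × 5.6541 = 0.051349, so P(H|E) = 0.051349/(1+0.051349) = 0.0488.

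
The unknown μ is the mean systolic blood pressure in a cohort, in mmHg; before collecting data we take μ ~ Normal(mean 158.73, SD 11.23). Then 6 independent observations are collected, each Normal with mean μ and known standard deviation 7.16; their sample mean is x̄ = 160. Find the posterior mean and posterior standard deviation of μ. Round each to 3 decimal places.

Posterior mean ≈ 159.919; posterior SD ≈ 2.829

With known σ, the Normal prior is conjugate. Weight on the data is w = (n/σ²)/(n/σ² + 1/τ₀²) = 0.117038/(0.117038+0.00792940) = 0.93655.
Posterior mean = w·x̄ + (1−w)·μ₀ = 0.93655·160 + 0.063452·158.73 = 159.919. Posterior variance = 1/(0.117038+0.00792940) = 8.00212, so SD = 2.829.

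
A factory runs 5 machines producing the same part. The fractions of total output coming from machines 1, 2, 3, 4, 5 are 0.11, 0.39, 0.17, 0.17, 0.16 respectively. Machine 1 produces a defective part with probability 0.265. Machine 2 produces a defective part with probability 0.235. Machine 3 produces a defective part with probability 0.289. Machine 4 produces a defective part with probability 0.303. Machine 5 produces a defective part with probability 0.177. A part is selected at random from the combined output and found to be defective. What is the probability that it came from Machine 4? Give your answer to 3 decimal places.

Tabulate prior·likelihood by source: [1] prior 0.11, lik 0.265, product 0.02915; [2] prior 0.39, lik 0.235, product 0.09165; [3] prior 0.17, lik 0.289, product 0.04913; [4] prior 0.17, lik 0.303, product 0.05151; [5] prior 0.16, lik 0.177, product 0.02832.
Normalizing constant = 0.24976; the posterior for Machine 4 is its product over the sum, 0.05151/0.24976 = 0.206.

Posterior probability ≈ 0.206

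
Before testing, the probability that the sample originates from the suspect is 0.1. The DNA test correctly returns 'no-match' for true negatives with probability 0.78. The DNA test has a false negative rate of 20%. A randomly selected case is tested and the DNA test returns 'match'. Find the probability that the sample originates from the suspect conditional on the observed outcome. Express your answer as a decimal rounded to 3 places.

P(H | E) ≈ 0.288

Let H be the event that the sample originates from the suspect. P(H) = 0.1, so P(¬H) = 0.9. With E the 'match' result, P(E|H) = 0.8 and P(E|¬H) = 0.22.
P(E) = 0.8·0.1 + 0.22·0.9 = 0.080000 + 0.19800 = 0.27800.
By Bayes' theorem, P(H|E) = 0.080000 / 0.27800 = 0.288.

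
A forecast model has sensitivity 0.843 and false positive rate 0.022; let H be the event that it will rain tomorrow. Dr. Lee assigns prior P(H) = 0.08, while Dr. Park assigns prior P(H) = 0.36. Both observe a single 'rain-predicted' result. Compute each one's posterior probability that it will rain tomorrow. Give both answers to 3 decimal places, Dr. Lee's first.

Dr. Lee: 0.769; Dr. Park: 0.956

The likelihood ratio for a 'rain-predicted' result is 0.843/0.022 = 38.318.
Dr. Lee: prior odds 0.08/0.92 = 0.086957; posterior odds 3.3320; posterior probability 0.769.
Dr. Park: prior odds 0.36/0.64 = 0.56250; posterior odds 21.554; posterior probability 0.956.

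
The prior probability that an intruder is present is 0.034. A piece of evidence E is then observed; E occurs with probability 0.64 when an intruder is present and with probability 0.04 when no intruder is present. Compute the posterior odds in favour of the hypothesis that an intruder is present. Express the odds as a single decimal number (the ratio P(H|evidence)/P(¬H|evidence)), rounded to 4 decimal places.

Prior odds = 0.034/(1−0.034) = 0.035197.
Likelihood ratio for E = 0.64/0.04 = 16.000.
Posterior odds = prior odds × LR = 0.56315.

Posterior odds ≈ 0.5631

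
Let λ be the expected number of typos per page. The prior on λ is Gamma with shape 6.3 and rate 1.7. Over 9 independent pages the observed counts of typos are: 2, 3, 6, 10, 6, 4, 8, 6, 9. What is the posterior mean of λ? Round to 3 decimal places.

Posterior mean ≈ 5.636

The Poisson likelihood adds the total count to the shape and the number of exposure periods to the rate. Here ∑xᵢ = 54 and n = 9, so shape 6.3→60.3 and rate 1.7→10.7.
E[λ | data] = 60.3/10.7 = 5.636.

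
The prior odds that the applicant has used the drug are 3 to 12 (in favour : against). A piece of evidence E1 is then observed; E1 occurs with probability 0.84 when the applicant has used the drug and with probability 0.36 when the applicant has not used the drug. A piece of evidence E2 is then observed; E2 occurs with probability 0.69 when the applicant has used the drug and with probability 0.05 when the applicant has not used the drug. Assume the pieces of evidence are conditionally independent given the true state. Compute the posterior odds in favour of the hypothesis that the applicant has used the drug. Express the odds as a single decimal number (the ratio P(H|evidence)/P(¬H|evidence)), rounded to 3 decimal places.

Prior odds = 3/12 = 0.25000.
Likelihood ratio for E1 = 0.84/0.36 = 2.3333.
Likelihood ratio for E2 = 0.69/0.05 = 13.800.
Posterior odds = prior odds × LR₁ × LR₂ = 8.0500.

Posterior odds ≈ 8.050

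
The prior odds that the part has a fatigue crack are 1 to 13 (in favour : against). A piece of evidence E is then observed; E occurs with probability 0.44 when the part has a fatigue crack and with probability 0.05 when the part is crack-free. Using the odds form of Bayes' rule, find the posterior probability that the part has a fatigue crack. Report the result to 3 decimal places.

Posterior probability ≈ 0.404

Prior odds = 1/13 = 0.076923. In log-odds, ln(0.076923) = -2.5649.
Add log likelihood ratio: ln(8.8000) = 2.1748.
Posterior log-odds = -0.39020, so posterior odds = exp(-0.39020) = 0.67692. Converting, P(H|E) = 0.67692/1.6769 = 0.404.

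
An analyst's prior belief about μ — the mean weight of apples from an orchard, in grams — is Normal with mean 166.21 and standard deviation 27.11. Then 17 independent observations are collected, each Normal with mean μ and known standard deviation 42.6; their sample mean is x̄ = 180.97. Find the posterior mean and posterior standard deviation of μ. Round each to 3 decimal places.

Posterior mean ≈ 179.098; posterior SD ≈ 9.655

Prior precision 1/τ₀² = 1/27.11² = 0.00136063; data precision n/σ² = 17/42.6² = 0.00936763.
Posterior precision = 0.00136063 + 0.00936763 = 0.0107283, giving posterior SD = 1/√0.0107283 = 9.655.
Posterior mean = (0.00136063·166.21 + 0.00936763·180.97) / 0.0107283 = 179.098.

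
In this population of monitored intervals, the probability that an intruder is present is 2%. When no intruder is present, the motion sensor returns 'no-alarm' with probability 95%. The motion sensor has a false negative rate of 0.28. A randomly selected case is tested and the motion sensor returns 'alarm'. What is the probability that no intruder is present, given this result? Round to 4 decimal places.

Let H be the event that an intruder is present. P(H) = 0.02, so P(¬H) = 0.98. With E the 'alarm' result, P(E|H) = 0.72 and P(E|¬H) = 0.05.
P(E) = 0.72·0.02 + 0.05·0.98 = 0.014400 + 0.049000 = 0.063400.
By Bayes' theorem, P(H|E) = 0.014400 / 0.063400 = 0.2271. Hence P(¬H|E) = 1 − 0.2271 = 0.7729.

P(¬H | E) ≈ 0.7729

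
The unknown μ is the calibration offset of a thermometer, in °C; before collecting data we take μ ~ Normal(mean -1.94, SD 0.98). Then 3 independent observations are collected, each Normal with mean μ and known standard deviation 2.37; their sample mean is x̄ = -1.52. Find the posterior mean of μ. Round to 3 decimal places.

Prior precision 1/τ₀² = 1/0.98² = 1.04123; data precision n/σ² = 3/2.37² = 0.534102.
Posterior precision = 1.04123 + 0.534102 = 1.57534.
Posterior mean = (1.04123·-1.94 + 0.534102·-1.52) / 1.57534 = -1.798.

Posterior mean ≈ -1.798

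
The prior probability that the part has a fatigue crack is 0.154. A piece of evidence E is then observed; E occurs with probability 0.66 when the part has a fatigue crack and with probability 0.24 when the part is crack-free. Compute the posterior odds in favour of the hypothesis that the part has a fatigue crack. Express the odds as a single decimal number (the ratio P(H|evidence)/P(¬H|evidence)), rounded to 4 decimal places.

Posterior odds ≈ 0.5006

Prior odds = 0.154/(1−0.154) = 0.18203.
Likelihood ratio for E = 0.66/0.24 = 2.7500.
Posterior odds = prior odds × LR = 0.50059.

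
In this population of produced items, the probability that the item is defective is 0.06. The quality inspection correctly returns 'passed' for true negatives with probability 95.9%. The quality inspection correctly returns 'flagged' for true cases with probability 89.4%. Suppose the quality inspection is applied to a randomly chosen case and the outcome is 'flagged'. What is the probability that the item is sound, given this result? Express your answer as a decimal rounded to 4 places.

Write H for 'the item is defective'. Prior odds H:¬H = 0.06/0.94 = 0.063830. For the 'flagged' outcome, the likelihood ratio is 0.894/0.041 = 21.805.
Posterior odds = 0.063830 × 21.805 = 1.3918, so P(H|E) = 1.3918/(1+1.3918) = 0.5819. Then P(¬H|E) = 1 − 0.5819 = 0.4181.

P(¬H | E) ≈ 0.4181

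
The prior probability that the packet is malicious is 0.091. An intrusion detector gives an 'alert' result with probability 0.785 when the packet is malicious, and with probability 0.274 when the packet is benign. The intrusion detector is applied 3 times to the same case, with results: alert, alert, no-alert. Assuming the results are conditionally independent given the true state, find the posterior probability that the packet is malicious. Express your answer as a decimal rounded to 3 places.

Posterior P(H) ≈ 0.196

Let H be the event that the packet is malicious; start with P(H) = 0.091. P('alert'|H) = 0.785, P('alert'|¬H) = 0.274.
Update on result 1 ('alert'): P(H) ← 0.785·0.0910 / (0.785·0.0910 + 0.274·0.9090) = 0.071435/0.32050 = 0.2229.
Update on result 2 ('alert'): P(H) ← 0.785·0.2229 / (0.785·0.2229 + 0.274·0.7771) = 0.17497/0.38789 = 0.4511.
Update on result 3 ('no-alert'): P(H) ← 0.215·0.4511 / (0.215·0.4511 + 0.726·0.5489) = 0.096979/0.49551 = 0.1957.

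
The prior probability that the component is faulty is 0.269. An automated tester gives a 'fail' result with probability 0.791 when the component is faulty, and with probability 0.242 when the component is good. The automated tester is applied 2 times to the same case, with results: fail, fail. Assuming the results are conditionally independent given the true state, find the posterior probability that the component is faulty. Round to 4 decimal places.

Posterior P(H) ≈ 0.7972

With H the event that the component is faulty, the joint likelihood of the observed sequence is P(data|H) = 0.791·0.791 = 0.62568 and P(data|¬H) = 0.242·0.242 = 0.058564.
Bayes: P(H|data) = 0.269·0.62568 / (0.269·0.62568 + 0.731·0.058564) = 0.16831/0.21112 = 0.7972.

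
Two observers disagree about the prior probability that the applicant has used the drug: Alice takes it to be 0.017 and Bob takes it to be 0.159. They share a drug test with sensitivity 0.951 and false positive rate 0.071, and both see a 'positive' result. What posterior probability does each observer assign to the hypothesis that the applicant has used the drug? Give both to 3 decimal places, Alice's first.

The likelihood ratio for a 'positive' result is 0.951/0.071 = 13.394.
Alice: prior odds 0.017/0.983 = 0.017294; posterior odds 0.23164; posterior probability 0.188.
Bob: prior odds 0.159/0.841 = 0.18906; posterior odds 2.5323; posterior probability 0.717.

Alice: 0.188; Bob: 0.717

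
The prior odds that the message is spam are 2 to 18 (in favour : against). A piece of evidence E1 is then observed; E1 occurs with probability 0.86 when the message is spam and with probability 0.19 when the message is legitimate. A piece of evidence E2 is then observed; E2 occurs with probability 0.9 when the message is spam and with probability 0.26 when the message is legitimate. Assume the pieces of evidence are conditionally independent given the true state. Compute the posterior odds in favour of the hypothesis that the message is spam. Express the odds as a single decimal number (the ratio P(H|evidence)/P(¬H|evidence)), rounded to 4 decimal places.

Prior odds = 2/18 = 0.11111.
Likelihood ratio for E1 = 0.86/0.19 = 4.5263.
Likelihood ratio for E2 = 0.9/0.26 = 3.4615.
Posterior odds = prior odds × LR₁ × LR₂ = 1.7409.

Posterior odds ≈ 1.7409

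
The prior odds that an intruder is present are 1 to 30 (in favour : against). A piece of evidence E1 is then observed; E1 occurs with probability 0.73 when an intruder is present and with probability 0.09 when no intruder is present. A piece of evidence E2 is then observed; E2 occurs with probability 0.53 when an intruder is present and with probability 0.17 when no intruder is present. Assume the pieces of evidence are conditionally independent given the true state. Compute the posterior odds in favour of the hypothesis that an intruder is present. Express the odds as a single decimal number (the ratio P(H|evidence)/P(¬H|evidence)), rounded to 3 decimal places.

Prior odds = 1/30 = 0.033333. In log-odds, ln(0.033333) = -3.4012.
Add log likelihood ratios: ln(8.1111) + ln(3.1176) = 3.2303.
Posterior log-odds = -0.17088, so posterior odds = exp(-0.17088) = 0.84292.

Posterior odds ≈ 0.843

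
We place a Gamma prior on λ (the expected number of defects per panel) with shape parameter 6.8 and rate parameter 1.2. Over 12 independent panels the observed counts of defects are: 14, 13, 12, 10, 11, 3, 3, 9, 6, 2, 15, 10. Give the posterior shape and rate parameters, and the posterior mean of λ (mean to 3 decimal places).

Posterior: Gamma(shape=114.8, rate=13.2); mean ≈ 8.697

The Poisson likelihood adds the total count to the shape and the number of exposure periods to the rate. Here ∑xᵢ = 108 and n = 12, so shape 6.8→114.8 and rate 1.2→13.2.
Posterior mean = shape/rate = 114.8/13.2 = 8.697.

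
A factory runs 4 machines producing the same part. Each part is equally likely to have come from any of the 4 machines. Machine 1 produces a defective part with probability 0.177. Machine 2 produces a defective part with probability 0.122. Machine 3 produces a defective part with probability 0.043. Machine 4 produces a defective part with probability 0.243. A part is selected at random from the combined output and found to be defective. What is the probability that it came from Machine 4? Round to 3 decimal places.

P(defective|M1) = 0.177; P(defective|M2) = 0.122; P(defective|M3) = 0.043; P(defective|M4) = 0.243.
Prior × likelihood for each source: 0.25·0.177=0.04425, 0.25·0.122=0.03050, 0.25·0.043=0.01075, 0.25·0.243=0.06075. Summing gives P(defective) = 0.14625.
P(Machine 4 | defective) = 0.06075 / 0.14625 = 0.415.

Posterior probability ≈ 0.415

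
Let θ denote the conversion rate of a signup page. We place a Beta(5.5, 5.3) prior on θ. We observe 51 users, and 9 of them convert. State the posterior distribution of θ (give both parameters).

Observing 9 successes and 42 failures updates Beta(5.5, 5.3) by adding the success and failure counts to the two shape parameters: α = 5.5+9 = 14.5, β = 5.3+42 = 47.3.

Posterior: Beta(14.5, 47.3)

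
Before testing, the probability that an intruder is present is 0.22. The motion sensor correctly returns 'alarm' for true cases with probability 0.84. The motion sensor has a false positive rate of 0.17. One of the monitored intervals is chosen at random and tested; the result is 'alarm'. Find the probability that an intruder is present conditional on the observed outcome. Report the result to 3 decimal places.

Write H for 'an intruder is present'. Prior odds H:¬H = 0.22/0.78 = 0.28205. For the 'alarm' outcome, the likelihood ratio is 0.84/0.17 = 4.9412.
Posterior odds = 0.28205 × 4.9412 = 1.3937, so P(H|E) = 1.3937/(1+1.3937) = 0.582.

P(H | E) ≈ 0.582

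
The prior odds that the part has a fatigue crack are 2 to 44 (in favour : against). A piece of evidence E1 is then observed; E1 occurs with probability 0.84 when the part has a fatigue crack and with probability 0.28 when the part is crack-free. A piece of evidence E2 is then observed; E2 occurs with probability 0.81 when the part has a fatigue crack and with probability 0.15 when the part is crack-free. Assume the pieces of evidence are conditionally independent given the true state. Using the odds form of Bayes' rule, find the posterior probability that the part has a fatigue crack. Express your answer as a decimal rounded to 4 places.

Posterior probability ≈ 0.4241

Prior odds = 2/44 = 0.045455. In log-odds, ln(0.045455) = -3.0910.
Add log likelihood ratios: ln(3.0000) + ln(5.4000) = 2.7850.
Posterior log-odds = -0.30603, so posterior odds = exp(-0.30603) = 0.73636. Converting, P(H|E) = 0.73636/1.7364 = 0.4241.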